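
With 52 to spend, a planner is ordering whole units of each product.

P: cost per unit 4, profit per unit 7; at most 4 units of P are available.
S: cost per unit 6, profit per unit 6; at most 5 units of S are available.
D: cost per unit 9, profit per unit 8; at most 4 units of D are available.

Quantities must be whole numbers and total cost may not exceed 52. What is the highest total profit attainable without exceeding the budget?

62

P has the best ratio (7/4); taking only P gives at most 4×7 = 28 (stopped by the supply cap of 4).
Mixing does better — 4×P, 3×S, and 2×D: cost 52 ≤ 52, profit 4·7 + 3·6 + 2·8 = 62.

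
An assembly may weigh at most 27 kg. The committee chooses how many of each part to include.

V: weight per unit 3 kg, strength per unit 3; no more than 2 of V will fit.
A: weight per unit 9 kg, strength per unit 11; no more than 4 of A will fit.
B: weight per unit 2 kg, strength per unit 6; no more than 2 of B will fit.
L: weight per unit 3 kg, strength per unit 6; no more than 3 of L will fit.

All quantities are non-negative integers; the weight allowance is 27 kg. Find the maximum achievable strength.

44

B has the best ratio (6/2); taking only B gives at most 2×6 = 12 (stopped by the supply cap of 2).
Mixing does better — 1×V, 1×A, 2×B, and 3×L: weight 25 ≤ 27, strength 1·3 + 1·11 + 2·6 + 3·6 = 44.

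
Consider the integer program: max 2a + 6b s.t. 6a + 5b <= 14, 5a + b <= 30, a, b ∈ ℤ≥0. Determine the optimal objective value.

(a,b)=(0,2) is feasible, giving 12.
(a,b)=(1,1) is feasible, giving 8.
(a,b)=(0,1) is feasible, giving 6.
The best lattice point is (0,2), giving 12.

12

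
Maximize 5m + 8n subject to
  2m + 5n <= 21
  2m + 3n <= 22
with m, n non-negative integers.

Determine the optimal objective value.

50

The continuous relaxation peaks at (10.5, 0) with value 52.50; rounding to a feasible lattice point costs some objective.
(m,n)=(10,0): 2·10+5·0=20≤21, 2·10+3·0=20≤22, objective 50.
(m,n)=(9,0): 2·9+5·0=18≤21, 2·9+3·0=18≤22, objective 45.
Maximum is 50 at (m,n)=(10,0).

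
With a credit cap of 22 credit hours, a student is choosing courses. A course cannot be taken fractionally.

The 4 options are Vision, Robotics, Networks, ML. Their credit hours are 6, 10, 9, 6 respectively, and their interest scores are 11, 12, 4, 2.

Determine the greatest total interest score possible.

Allowing fractional choices, the relaxed optimum would be about 25.7, but courses are indivisible.
Vision + Robotics: credit hours 6 + 10 = 16 ≤ 22, interest score 11 + 12 = 23.
Vision + Robotics + ML: credit hours 6 + 10 + 6 = 22 ≤ 22, interest score 11 + 12 + 2 = 25.
Vision + Networks + ML: credit hours 6 + 9 + 6 = 21 ≤ 22, interest score 11 + 4 + 2 = 17.
Best is Vision, Robotics, and ML with total interest score 25.

25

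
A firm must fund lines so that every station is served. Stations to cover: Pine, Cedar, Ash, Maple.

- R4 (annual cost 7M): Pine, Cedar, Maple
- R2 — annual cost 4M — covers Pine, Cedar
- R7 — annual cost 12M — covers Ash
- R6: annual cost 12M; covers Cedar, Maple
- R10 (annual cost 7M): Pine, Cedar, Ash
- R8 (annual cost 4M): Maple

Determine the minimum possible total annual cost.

11

The greedy cost-per-new-station heuristic would pick R2, R8, and R10 for 15, but a cheaper cover exists.
Choose R10 and R8: together they cover Pine, Cedar, Ash, Maple — every station.
Total annual cost: 7 + 4 = 11.
No cover costs less than 11.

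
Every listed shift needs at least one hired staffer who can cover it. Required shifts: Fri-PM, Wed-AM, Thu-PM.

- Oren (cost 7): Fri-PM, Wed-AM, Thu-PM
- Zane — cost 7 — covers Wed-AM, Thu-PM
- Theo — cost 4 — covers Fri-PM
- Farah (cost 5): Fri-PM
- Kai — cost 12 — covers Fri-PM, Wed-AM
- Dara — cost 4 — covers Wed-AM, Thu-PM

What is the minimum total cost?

This is a weighted set-cover instance.
The greedy cost-per-new-shift heuristic would pick Dara and Theo for 8, but a cheaper cover exists.
Oren alone covers Fri-PM, Wed-AM, Thu-PM — every shift.
Total cost: 7.
No cover costs less than 7.

7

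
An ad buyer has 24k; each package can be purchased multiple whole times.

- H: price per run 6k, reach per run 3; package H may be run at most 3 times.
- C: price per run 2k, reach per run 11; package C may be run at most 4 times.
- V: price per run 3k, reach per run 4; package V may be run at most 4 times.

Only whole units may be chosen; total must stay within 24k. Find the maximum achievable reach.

4×C and 4×V: price 20 ≤ 24, reach 4·11 + 4·4 = 60.
1×H, 4×C, and 3×V: price 23 ≤ 24, reach 1·3 + 4·11 + 3·4 = 59.
Best is 60.

60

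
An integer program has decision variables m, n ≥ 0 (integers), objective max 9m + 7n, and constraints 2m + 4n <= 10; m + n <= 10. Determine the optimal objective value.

(m,n)=(5,0) is feasible, giving 45.
(m,n)=(4,0) is feasible, giving 36.
Maximum is 45 at (m,n)=(5,0).

45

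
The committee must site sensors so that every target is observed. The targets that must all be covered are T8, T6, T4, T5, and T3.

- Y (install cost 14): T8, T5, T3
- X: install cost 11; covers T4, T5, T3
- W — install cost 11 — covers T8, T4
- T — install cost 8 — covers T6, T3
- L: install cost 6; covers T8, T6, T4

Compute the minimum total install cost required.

Choose X and L: together they cover T8, T6, T4, T5, T3 — every target.
Total install cost: 11 + 6 = 17.

17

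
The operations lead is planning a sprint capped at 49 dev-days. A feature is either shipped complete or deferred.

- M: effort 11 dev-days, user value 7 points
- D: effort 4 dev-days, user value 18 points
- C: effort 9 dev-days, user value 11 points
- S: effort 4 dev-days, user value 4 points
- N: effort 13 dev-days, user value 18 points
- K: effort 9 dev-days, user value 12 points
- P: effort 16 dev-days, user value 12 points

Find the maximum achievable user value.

Treat it as a binary knapsack problem.
Take M, D, C, N, and K: effort 11 + 4 + 9 + 13 + 9 = 46 ≤ 49, user value 7 + 18 + 11 + 18 + 12 = 66.
No other feasible combination does better.

66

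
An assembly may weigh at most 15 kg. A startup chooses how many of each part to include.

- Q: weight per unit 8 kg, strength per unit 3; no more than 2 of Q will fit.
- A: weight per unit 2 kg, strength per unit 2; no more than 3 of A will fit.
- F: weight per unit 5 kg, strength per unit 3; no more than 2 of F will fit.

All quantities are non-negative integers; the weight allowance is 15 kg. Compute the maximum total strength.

10

This is a bounded integer knapsack.
3×A and 1×F: weight 11 ≤ 15, strength 3·2 + 1·3 = 9.
2×A and 2×F: weight 14 ≤ 15, strength 2·2 + 2·3 = 10.
Best is 10.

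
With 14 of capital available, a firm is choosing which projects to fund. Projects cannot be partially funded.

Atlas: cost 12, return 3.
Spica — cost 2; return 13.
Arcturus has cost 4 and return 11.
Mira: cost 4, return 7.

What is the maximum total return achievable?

This is an integer program with binary decision variables.
Allowing fractional choices, the relaxed optimum would be about 32.0, but projects are indivisible.
Spica + Arcturus + Mira: cost 2 + 4 + 4 = 10 ≤ 14, return 13 + 11 + 7 = 31.
Spica + Mira: cost 2 + 4 = 6 ≤ 14, return 13 + 7 = 20.
Spica + Arcturus: cost 2 + 4 = 6 ≤ 14, return 13 + 11 = 24.
Best is Spica, Arcturus, and Mira with total return 31.

31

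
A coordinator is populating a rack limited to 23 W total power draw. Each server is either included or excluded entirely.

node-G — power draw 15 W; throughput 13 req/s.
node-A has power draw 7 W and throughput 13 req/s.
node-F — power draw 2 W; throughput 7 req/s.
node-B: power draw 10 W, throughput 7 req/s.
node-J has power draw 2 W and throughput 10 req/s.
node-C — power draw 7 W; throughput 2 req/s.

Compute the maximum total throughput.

Take node-A, node-F, node-B, and node-J: power draw 7 + 2 + 10 + 2 = 21 ≤ 23, throughput 13 + 7 + 7 + 10 = 37.
No other feasible combination does better.

37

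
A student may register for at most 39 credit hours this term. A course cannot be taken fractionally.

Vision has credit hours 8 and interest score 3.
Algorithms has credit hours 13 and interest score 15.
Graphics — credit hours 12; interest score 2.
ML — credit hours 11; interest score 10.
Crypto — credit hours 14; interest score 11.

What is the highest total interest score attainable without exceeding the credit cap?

Treat it as a binary knapsack problem.
Take Algorithms, ML, and Crypto: credit hours 13 + 11 + 14 = 38 ≤ 39, interest score 15 + 10 + 11 = 36.
No other feasible combination does better.

36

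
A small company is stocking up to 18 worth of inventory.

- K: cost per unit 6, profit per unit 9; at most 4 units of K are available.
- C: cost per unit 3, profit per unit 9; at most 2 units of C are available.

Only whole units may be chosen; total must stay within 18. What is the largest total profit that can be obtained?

This is a bounded integer knapsack.
C has the best ratio (9/3); taking only C gives at most 2×9 = 18 (stopped by the supply cap of 2).
Mixing does better — 2×K and 2×C: cost 18 ≤ 18, profit 2·9 + 2·9 = 36.

36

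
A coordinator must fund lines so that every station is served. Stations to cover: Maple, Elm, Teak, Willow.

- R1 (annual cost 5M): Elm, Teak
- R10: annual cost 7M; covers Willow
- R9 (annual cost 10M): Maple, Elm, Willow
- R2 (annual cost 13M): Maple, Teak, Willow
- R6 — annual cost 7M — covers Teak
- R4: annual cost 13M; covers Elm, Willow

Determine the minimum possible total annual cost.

This is an integer covering problem.
Choose R1 and R9: together they cover Maple, Elm, Teak, Willow — every station.
Total annual cost: 5 + 10 = 15.

15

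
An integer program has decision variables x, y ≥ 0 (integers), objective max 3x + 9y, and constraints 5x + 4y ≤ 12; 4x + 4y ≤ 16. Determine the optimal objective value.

(x,y)=(0,3): 5·0+4·3=12≤12, 4·0+4·3=12≤16, objective 27.
(x,y)=(0,2): 5·0+4·2=8≤12, 4·0+4·2=8≤16, objective 18.
The best lattice point is (0,3), giving 27.

27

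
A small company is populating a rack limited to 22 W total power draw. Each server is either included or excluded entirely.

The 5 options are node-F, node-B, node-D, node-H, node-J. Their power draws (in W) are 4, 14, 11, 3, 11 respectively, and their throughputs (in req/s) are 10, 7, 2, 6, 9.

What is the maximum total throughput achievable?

25

This is a 0-1 knapsack instance.
node-F + node-B + node-H: power draw 4 + 14 + 3 = 21 ≤ 22, throughput 10 + 7 + 6 = 23.
node-F + node-H + node-J: power draw 4 + 3 + 11 = 18 ≤ 22, throughput 10 + 6 + 9 = 25.
node-F + node-J: power draw 4 + 11 = 15 ≤ 22, throughput 10 + 9 = 19.
Best is node-F, node-H, and node-J with total throughput 25.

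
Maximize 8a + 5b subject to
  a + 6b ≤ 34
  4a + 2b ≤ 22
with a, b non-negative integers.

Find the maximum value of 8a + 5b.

Relaxing integrality, the LP optimum is 49.18 at (a,b) = (2.91, 5.18), which is not an integer point.
(a,b)=(3,5): 1·3+6·5=33≤34, 4·3+2·5=22≤22, objective 49.
(a,b)=(3,4): 1·3+6·4=27≤34, 4·3+2·4=20≤22, objective 44.
(a,b)=(2,5): 1·2+6·5=32≤34, 4·2+2·5=18≤22, objective 41.
No feasible integer point exceeds 49.

49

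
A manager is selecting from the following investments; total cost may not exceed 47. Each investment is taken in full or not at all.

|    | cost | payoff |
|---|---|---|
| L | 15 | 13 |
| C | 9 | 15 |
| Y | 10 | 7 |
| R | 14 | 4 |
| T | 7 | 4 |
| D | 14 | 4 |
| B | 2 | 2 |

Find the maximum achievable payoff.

Treat it as a binary knapsack problem.
Allowing fractional choices, the relaxed optimum would be about 42.1, but investments are indivisible.
L + C + Y + T + B: cost 15 + 9 + 10 + 7 + 2 = 43 ≤ 47, payoff 13 + 15 + 7 + 4 + 2 = 41.
L + C + Y + T: cost 15 + 9 + 10 + 7 = 41 ≤ 47, payoff 13 + 15 + 7 + 4 = 39.
L + C + R + T + B: cost 15 + 9 + 14 + 7 + 2 = 47 ≤ 47, payoff 13 + 15 + 4 + 4 + 2 = 38.
Best is L, C, Y, T, and B with total payoff 41.

41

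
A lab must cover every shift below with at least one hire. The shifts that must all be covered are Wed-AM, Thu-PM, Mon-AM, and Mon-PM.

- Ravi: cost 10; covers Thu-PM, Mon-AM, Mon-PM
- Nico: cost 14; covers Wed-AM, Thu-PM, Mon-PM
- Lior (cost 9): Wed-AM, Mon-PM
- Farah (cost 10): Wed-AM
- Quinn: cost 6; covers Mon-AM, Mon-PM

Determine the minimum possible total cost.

19

This is a weighted set-cover instance.
Choose Ravi and Lior: together they cover Wed-AM, Thu-PM, Mon-AM, Mon-PM — every shift.
Total cost: 10 + 9 = 19.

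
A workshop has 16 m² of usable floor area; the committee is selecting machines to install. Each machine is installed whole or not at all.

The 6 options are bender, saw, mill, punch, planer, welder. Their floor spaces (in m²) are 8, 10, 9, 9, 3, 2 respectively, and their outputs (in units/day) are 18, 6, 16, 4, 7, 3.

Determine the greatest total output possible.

28

Take bender, planer, and welder: floor space 8 + 3 + 2 = 13 ≤ 16, output 18 + 7 + 3 = 28.
No other feasible combination does better.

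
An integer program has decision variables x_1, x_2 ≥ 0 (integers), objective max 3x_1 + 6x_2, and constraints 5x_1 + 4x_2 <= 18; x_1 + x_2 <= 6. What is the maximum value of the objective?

(x_1,x_2)=(0,4): 5·0+4·4=16≤18, 1·0+1·4=4≤6, objective 24.
(x_1,x_2)=(1,3): 5·1+4·3=17≤18, 1·1+1·3=4≤6, objective 21.
(x_1,x_2)=(0,3): 5·0+4·3=12≤18, 1·0+1·3=3≤6, objective 18.
No feasible integer point exceeds 24.

24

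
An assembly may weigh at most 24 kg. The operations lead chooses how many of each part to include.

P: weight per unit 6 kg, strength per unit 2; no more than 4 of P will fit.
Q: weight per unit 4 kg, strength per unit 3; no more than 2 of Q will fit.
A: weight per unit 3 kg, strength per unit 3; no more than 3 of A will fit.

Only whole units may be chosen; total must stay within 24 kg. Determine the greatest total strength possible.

17

A has the best ratio (3/3); taking only A gives at most 3×3 = 9 (stopped by the supply cap of 3).
Mixing does better — 1×P, 2×Q, and 3×A: weight 23 ≤ 24, strength 1·2 + 2·3 + 3·3 = 17.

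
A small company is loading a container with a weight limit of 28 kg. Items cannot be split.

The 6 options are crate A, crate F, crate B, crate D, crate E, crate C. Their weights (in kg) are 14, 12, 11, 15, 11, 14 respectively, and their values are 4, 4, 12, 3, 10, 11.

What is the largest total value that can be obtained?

23

crate B + crate E: weight 11 + 11 = 22 ≤ 28, value 12 + 10 = 22.
crate E + crate C: weight 11 + 14 = 25 ≤ 28, value 10 + 11 = 21.
crate B + crate C: weight 11 + 14 = 25 ≤ 28, value 12 + 11 = 23.
Best is crate B and crate C with total value 23.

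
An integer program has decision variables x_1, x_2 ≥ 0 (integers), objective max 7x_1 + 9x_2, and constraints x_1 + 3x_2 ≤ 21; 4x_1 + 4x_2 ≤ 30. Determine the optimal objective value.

63

(x_1,x_2)=(0,7): 1·0+3·7=21≤21, 4·0+4·7=28≤30, objective 63.
(x_1,x_2)=(1,6): 1·1+3·6=19≤21, 4·1+4·6=28≤30, objective 61.
(x_1,x_2)=(0,6): 1·0+3·6=18≤21, 4·0+4·6=24≤30, objective 54.
The best lattice point is (0,7), giving 63.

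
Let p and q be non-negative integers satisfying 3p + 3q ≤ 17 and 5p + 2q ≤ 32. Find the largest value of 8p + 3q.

40

Relaxing integrality, the LP optimum is 45.33 at (p,q) = (5.67, 0), which is not an integer point.
(p,q)=(5,0): 3·5+3·0=15≤17, 5·5+2·0=25≤32, objective 40.
(p,q)=(4,1): 3·4+3·1=15≤17, 5·4+2·1=22≤32, objective 35.
(p,q)=(4,0): 3·4+3·0=12≤17, 5·4+2·0=20≤32, objective 32.
No feasible integer point exceeds 40.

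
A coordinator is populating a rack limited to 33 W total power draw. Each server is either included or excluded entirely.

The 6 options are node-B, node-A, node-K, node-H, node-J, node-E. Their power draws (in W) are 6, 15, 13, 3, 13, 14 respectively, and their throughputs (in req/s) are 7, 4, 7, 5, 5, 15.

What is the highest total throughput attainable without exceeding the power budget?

This is an integer program with binary decision variables.
Allowing fractional choices, the relaxed optimum would be about 32.4, but servers are indivisible.
node-B + node-K + node-E: power draw 6 + 13 + 14 = 33 ≤ 33, throughput 7 + 7 + 15 = 29.
node-B + node-H + node-E: power draw 6 + 3 + 14 = 23 ≤ 33, throughput 7 + 5 + 15 = 27.
node-K + node-H + node-E: power draw 13 + 3 + 14 = 30 ≤ 33, throughput 7 + 5 + 15 = 27.
Best is node-B, node-K, and node-E with total throughput 29.

29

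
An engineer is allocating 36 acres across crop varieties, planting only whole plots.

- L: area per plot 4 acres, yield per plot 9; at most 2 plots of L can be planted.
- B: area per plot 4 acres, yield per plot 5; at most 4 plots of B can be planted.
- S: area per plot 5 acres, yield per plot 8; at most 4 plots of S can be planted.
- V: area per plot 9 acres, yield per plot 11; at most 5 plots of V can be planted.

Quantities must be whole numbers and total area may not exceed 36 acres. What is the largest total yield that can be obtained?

This is a bounded integer knapsack.
Take 2×L, 2×B, and 4×S: area 36 ≤ 36, yield 2·9 + 2·5 + 4·8 = 60.
L has the best ratio (9/4) and is taken to its limit of 2; remaining capacity is filled optimally with the others.

60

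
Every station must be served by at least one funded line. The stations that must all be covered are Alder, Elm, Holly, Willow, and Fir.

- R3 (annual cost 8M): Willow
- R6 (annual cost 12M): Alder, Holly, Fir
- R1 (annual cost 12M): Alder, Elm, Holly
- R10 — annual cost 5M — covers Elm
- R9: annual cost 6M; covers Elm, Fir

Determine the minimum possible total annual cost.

This is an integer covering problem.
Choose R3, R6, and R10: together they cover Alder, Elm, Holly, Willow, Fir — every station.
Total annual cost: 8 + 12 + 5 = 25.

25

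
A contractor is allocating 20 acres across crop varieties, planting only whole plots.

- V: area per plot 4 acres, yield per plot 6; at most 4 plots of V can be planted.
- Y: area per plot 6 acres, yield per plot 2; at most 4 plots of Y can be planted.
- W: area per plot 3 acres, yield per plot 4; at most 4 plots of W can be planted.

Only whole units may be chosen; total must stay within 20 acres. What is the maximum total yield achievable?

4×V and 1×W: area 19 ≤ 20, yield 4·6 + 1·4 = 28.
2×V and 4×W: area 20 ≤ 20, yield 2·6 + 4·4 = 28.
Best is 28.

28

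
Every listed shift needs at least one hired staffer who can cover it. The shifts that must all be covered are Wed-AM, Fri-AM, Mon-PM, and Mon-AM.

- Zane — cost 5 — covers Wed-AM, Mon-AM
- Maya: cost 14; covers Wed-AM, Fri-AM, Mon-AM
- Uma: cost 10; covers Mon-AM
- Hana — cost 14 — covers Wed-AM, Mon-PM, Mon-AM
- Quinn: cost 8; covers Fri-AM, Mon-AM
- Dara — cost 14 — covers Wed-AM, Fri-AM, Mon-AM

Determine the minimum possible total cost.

This is a weighted set-cover instance.
The greedy cost-per-new-shift heuristic would pick Zane, Quinn, and Hana for 27, but a cheaper cover exists.
Choose Hana and Quinn: together they cover Wed-AM, Fri-AM, Mon-PM, Mon-AM — every shift.
Total cost: 14 + 8 = 22.
No cover costs less than 22.

22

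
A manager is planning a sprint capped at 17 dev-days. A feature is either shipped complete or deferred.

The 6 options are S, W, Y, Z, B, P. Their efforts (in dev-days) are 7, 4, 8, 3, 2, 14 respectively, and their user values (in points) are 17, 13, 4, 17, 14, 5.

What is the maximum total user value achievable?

61

This is an integer program with binary decision variables.
Take S, W, Z, and B: effort 7 + 4 + 3 + 2 = 16 ≤ 17, user value 17 + 13 + 17 + 14 = 61.
No other feasible combination does better.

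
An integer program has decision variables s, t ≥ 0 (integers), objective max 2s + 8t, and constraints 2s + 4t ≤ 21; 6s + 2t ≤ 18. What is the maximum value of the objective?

40

The continuous relaxation peaks at (0, 5.25) with value 42.00; rounding to a feasible lattice point costs some objective.
(s,t)=(0,5): 2·0+4·5=20≤21, 6·0+2·5=10≤18, objective 40.
(s,t)=(1,4): 2·1+4·4=18≤21, 6·1+2·4=14≤18, objective 34.
No feasible integer point exceeds 40.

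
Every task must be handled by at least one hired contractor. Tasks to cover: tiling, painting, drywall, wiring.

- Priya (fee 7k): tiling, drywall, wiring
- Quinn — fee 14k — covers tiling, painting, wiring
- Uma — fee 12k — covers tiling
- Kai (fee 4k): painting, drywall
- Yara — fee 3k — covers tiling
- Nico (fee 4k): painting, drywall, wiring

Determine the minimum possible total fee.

Choose Yara and Nico: together they cover tiling, painting, drywall, wiring — every task.
Total fee: 3 + 4 = 7.

7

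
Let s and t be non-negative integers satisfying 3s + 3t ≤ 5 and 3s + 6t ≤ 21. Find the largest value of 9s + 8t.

(s,t)=(1,0) is feasible, giving 9.
(s,t)=(0,1) is feasible, giving 8.
(s,t)=(0,0) is feasible, giving 0.
The best lattice point is (1,0), giving 9.

9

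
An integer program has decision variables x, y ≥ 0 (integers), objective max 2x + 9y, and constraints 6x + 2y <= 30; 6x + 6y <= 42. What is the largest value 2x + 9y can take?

(x,y)=(0,7): 6·0+2·7=14≤30, 6·0+6·7=42≤42, objective 63.
(x,y)=(1,6): 6·1+2·6=18≤30, 6·1+6·6=42≤42, objective 56.
(x,y)=(0,6): 6·0+2·6=12≤30, 6·0+6·6=36≤42, objective 54.
Maximum is 63 at (x,y)=(0,7).

63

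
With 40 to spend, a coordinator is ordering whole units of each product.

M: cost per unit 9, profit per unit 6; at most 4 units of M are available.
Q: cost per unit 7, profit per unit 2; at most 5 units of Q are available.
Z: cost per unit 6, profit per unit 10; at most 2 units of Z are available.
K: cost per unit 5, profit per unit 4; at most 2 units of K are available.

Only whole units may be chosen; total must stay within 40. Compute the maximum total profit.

40

3×M and 2×Z: cost 39 ≤ 40, profit 3·6 + 2·10 = 38.
2×M, 2×Z, and 2×K: cost 40 ≤ 40, profit 2·6 + 2·10 + 2·4 = 40.
Best is 40.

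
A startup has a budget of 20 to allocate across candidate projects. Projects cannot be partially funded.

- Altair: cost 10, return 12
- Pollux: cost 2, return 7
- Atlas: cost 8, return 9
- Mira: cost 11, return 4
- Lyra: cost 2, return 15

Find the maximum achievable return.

Altair + Atlas + Lyra: cost 10 + 8 + 2 = 20 ≤ 20, return 12 + 9 + 15 = 36.
Altair + Pollux + Lyra: cost 10 + 2 + 2 = 14 ≤ 20, return 12 + 7 + 15 = 34.
Pollux + Atlas + Lyra: cost 2 + 8 + 2 = 12 ≤ 20, return 7 + 9 + 15 = 31.
Best is Altair, Atlas, and Lyra with total return 36.

36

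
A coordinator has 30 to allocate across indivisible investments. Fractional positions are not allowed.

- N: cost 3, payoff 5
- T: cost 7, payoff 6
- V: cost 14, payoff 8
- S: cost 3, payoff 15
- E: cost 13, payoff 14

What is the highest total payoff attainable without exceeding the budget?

This is an integer program with binary decision variables.
Take N, T, S, and E: cost 3 + 7 + 3 + 13 = 26 ≤ 30, payoff 5 + 6 + 15 + 14 = 40.
No other feasible combination does better.

40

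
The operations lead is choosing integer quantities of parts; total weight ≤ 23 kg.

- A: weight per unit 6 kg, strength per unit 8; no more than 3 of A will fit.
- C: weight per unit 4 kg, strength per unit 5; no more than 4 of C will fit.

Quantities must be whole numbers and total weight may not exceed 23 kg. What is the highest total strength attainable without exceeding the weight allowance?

29

This is a bounded integer knapsack.
1×A and 4×C: weight 22 ≤ 23, strength 1·8 + 4·5 = 28.
3×A and 1×C: weight 22 ≤ 23, strength 3·8 + 1·5 = 29.
Best is 29.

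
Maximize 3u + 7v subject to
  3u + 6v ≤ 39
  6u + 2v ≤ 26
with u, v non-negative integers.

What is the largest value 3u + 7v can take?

(u,v)=(1,6): 3·1+6·6=39≤39, 6·1+2·6=18≤26, objective 45.
(u,v)=(0,6): 3·0+6·6=36≤39, 6·0+2·6=12≤26, objective 42.
(u,v)=(2,5): 3·2+6·5=36≤39, 6·2+2·5=22≤26, objective 41.
Maximum is 45 at (u,v)=(1,6).

45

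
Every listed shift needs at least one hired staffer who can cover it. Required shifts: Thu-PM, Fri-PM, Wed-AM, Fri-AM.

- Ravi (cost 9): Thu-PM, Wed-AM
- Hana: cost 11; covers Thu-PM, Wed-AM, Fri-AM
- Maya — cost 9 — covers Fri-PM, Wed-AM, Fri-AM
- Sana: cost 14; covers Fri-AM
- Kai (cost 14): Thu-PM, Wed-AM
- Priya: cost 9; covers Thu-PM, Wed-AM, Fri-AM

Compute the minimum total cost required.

18

This is an integer covering problem.
Choose Ravi and Maya: together they cover Thu-PM, Fri-PM, Wed-AM, Fri-AM — every shift.
Total cost: 9 + 9 = 18.
No cover costs less than 18.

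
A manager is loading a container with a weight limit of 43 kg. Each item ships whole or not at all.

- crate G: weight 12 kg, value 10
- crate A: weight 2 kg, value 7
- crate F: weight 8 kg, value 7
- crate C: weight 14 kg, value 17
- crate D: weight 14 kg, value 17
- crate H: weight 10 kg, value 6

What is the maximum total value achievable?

51

This is a 0-1 knapsack instance.
crate G + crate A + crate C + crate D: weight 12 + 2 + 14 + 14 = 42 ≤ 43, value 10 + 7 + 17 + 17 = 51.
crate A + crate F + crate C + crate D: weight 2 + 8 + 14 + 14 = 38 ≤ 43, value 7 + 7 + 17 + 17 = 48.
Best is crate G, crate A, crate C, and crate D with total value 51.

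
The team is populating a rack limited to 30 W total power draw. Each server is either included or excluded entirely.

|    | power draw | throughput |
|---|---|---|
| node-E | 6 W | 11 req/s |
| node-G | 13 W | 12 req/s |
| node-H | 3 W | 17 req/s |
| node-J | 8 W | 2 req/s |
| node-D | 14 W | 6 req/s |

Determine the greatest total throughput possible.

This is a 0-1 knapsack instance.
Allowing fractional choices, the relaxed optimum would be about 43.4, but servers are indivisible.
node-E + node-G + node-H + node-J: power draw 6 + 13 + 3 + 8 = 30 ≤ 30, throughput 11 + 12 + 17 + 2 = 42.
node-E + node-G + node-H: power draw 6 + 13 + 3 = 22 ≤ 30, throughput 11 + 12 + 17 = 40.
Best is node-E, node-G, node-H, and node-J with total throughput 42.

42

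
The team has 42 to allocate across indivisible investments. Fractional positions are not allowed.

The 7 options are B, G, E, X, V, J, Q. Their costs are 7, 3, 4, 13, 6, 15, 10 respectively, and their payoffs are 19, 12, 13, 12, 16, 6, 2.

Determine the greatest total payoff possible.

72

B + G + E + V + J: cost 7 + 3 + 4 + 6 + 15 = 35 ≤ 42, payoff 19 + 12 + 13 + 16 + 6 = 66.
B + G + E + X + V: cost 7 + 3 + 4 + 13 + 6 = 33 ≤ 42, payoff 19 + 12 + 13 + 12 + 16 = 72.
Best is B, G, E, X, and V with total payoff 72.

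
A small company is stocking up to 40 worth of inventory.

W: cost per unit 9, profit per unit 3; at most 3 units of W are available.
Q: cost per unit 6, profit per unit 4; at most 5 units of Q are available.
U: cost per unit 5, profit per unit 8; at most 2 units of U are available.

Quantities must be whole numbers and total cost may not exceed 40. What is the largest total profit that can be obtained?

4×Q and 2×U: cost 34 ≤ 40, profit 4·4 + 2·8 = 32.
5×Q and 2×U: cost 40 ≤ 40, profit 5·4 + 2·8 = 36.
Best is 36.

36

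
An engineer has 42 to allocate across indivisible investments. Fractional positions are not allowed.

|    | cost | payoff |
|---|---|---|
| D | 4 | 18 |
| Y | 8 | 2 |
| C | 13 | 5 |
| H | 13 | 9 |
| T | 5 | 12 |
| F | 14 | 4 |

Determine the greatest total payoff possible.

44

This is a 0-1 knapsack instance.
Allowing fractional choices, the relaxed optimum would be about 46.0, but investments are indivisible.
D + H + T + F: cost 4 + 13 + 5 + 14 = 36 ≤ 42, payoff 18 + 9 + 12 + 4 = 43.
D + Y + H + T: cost 4 + 8 + 13 + 5 = 30 ≤ 42, payoff 18 + 2 + 9 + 12 = 41.
D + C + H + T: cost 4 + 13 + 13 + 5 = 35 ≤ 42, payoff 18 + 5 + 9 + 12 = 44.
Best is D, C, H, and T with total payoff 44.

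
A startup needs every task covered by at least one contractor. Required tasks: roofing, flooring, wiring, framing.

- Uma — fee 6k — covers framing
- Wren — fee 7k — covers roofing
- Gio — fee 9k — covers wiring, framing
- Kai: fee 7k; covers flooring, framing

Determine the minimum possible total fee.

Choose Wren, Gio, and Kai: together they cover roofing, flooring, wiring, framing — every task.
Total fee: 7 + 9 + 7 = 23.
No cover costs less than 23.

23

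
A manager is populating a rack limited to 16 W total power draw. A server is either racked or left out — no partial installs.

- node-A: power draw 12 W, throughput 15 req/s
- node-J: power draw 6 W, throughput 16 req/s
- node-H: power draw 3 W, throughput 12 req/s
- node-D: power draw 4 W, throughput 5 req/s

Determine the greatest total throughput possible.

33

node-A + node-H: power draw 12 + 3 = 15 ≤ 16, throughput 15 + 12 = 27.
node-J + node-H: power draw 6 + 3 = 9 ≤ 16, throughput 16 + 12 = 28.
node-J + node-H + node-D: power draw 6 + 3 + 4 = 13 ≤ 16, throughput 16 + 12 + 5 = 33.
Best is node-J, node-H, and node-D with total throughput 33.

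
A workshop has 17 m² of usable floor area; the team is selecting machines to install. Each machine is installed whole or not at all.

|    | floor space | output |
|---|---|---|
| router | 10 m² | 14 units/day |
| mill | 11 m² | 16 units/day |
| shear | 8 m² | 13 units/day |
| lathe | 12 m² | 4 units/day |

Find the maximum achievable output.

16

mill: floor space 11 ≤ 17, output 16.
shear: floor space 8 ≤ 17, output 13.
router: floor space 10 ≤ 17, output 14.
Best is mill with total output 16.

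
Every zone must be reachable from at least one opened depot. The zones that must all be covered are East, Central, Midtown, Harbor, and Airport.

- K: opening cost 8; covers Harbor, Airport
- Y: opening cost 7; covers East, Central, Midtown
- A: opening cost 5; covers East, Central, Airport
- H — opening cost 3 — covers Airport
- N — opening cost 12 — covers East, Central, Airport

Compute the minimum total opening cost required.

15

The greedy cost-per-new-zone heuristic would pick A, Y, and K for 20, but a cheaper cover exists.
Choose K and Y: together they cover East, Central, Midtown, Harbor, Airport — every zone.
Total opening cost: 8 + 7 = 15.
No cover costs less than 15.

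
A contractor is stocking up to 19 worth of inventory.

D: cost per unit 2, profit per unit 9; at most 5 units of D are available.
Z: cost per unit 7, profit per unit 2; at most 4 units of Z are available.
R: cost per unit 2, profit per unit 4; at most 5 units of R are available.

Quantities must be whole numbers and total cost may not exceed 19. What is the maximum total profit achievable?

61

Take 5×D and 4×R: cost 18 ≤ 19, profit 5·9 + 4·4 = 61.
D has the best ratio (9/2) and is taken to its limit of 5; remaining capacity is filled optimally with the others.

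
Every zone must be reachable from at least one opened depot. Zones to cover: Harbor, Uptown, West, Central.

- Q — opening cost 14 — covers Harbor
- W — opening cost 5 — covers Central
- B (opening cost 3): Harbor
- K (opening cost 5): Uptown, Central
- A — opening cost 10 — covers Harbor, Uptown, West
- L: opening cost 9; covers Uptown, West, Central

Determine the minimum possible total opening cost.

The greedy cost-per-new-zone heuristic would pick K, B, and L for 17, but a cheaper cover exists.
Choose B and L: together they cover Harbor, Uptown, West, Central — every zone.
Total opening cost: 3 + 9 = 12.
No cover costs less than 12.

12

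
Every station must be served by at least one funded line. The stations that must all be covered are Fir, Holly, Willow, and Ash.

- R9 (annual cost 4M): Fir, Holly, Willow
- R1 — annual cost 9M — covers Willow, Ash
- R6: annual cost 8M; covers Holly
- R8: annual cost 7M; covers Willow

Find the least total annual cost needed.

Choose R9 and R1: together they cover Fir, Holly, Willow, Ash — every station.
Total annual cost: 4 + 9 = 13.

13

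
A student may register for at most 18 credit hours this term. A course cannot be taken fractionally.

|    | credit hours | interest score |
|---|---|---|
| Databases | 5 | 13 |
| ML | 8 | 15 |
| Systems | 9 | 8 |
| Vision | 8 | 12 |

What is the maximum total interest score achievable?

28

Treat it as a binary knapsack problem.
Allowing fractional choices, the relaxed optimum would be about 35.5, but courses are indivisible.
ML + Vision: credit hours 8 + 8 = 16 ≤ 18, interest score 15 + 12 = 27.
Databases + Vision: credit hours 5 + 8 = 13 ≤ 18, interest score 13 + 12 = 25.
Databases + ML: credit hours 5 + 8 = 13 ≤ 18, interest score 13 + 15 = 28.
Best is Databases and ML with total interest score 28.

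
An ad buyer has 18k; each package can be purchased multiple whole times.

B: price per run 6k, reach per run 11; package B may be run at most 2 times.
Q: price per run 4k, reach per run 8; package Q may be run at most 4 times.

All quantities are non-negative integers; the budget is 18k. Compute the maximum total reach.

35

This is a bounded integer knapsack.
4×Q: price 16 ≤ 18, reach 4·8 = 32.
1×B and 3×Q: price 18 ≤ 18, reach 1·11 + 3·8 = 35.
Best is 35.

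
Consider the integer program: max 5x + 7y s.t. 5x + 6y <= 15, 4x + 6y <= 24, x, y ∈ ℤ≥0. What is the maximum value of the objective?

The continuous relaxation peaks at (0, 2.5) with value 17.50; rounding to a feasible lattice point costs some objective.
(x,y)=(3,0): 5·3+6·0=15≤15, 4·3+6·0=12≤24, objective 15.
(x,y)=(0,2): 5·0+6·2=12≤15, 4·0+6·2=12≤24, objective 14.
(x,y)=(1,1): 5·1+6·1=11≤15, 4·1+6·1=10≤24, objective 12.
The best lattice point is (3,0), giving 15.

15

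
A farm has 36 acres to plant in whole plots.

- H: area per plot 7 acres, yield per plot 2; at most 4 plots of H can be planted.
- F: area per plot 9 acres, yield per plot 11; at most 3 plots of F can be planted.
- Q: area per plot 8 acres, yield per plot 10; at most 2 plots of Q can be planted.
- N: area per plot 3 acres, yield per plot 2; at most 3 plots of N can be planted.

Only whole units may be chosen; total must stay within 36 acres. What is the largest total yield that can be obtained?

43

3×F and 1×Q: area 35 ≤ 36, yield 3·11 + 1·10 = 43.
2×F and 2×Q: area 34 ≤ 36, yield 2·11 + 2·10 = 42.
Best is 43.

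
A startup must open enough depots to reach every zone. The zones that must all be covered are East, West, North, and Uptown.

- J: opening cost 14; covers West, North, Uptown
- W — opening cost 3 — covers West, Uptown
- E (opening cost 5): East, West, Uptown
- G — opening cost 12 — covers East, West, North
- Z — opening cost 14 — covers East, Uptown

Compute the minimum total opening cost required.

15

The greedy cost-per-new-zone heuristic would pick W, E, and G for 20, but a cheaper cover exists.
Choose W and G: together they cover East, West, North, Uptown — every zone.
Total opening cost: 3 + 12 = 15.
No cover costs less than 15.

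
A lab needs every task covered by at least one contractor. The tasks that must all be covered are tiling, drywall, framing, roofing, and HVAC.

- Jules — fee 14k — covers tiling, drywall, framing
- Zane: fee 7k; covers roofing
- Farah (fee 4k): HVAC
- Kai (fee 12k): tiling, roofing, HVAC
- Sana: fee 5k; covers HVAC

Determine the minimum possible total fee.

25

Choose Jules, Zane, and Farah: together they cover tiling, drywall, framing, roofing, HVAC — every task.
Total fee: 14 + 7 + 4 = 25.
No cover costs less than 25.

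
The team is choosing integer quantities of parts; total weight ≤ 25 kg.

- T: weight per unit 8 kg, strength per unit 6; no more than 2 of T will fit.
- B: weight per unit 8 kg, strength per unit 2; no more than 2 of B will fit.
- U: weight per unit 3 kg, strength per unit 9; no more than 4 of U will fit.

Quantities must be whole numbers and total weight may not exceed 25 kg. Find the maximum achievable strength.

42

Take 1×T and 4×U: weight 20 ≤ 25, strength 1·6 + 4·9 = 42.
U has the best ratio (9/3) and is taken to its limit of 4; remaining capacity is filled optimally with the others.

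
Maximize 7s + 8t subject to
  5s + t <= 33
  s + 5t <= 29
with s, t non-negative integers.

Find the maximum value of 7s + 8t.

68

(s,t)=(4,5): 5·4+1·5=25≤33, 1·4+5·5=29≤29, objective 68.
(s,t)=(5,4): 5·5+1·4=29≤33, 1·5+5·4=25≤29, objective 67.
(s,t)=(6,3): 5·6+1·3=33≤33, 1·6+5·3=21≤29, objective 66.
(s,t)=(3,5): 5·3+1·5=20≤33, 1·3+5·5=28≤29, objective 61.
Maximum is 68 at (s,t)=(4,5).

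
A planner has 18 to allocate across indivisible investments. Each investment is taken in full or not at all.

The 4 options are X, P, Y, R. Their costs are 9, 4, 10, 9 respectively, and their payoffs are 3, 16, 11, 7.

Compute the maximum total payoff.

27

P + R: cost 4 + 9 = 13 ≤ 18, payoff 16 + 7 = 23.
P + Y: cost 4 + 10 = 14 ≤ 18, payoff 16 + 11 = 27.
X + P: cost 9 + 4 = 13 ≤ 18, payoff 3 + 16 = 19.
Best is P and Y with total payoff 27.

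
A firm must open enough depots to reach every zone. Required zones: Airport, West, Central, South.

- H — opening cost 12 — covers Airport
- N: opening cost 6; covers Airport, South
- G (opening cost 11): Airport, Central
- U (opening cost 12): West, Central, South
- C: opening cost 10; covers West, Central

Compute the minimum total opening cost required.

16

Choose N and C: together they cover Airport, West, Central, South — every zone.
Total opening cost: 6 + 10 = 16.
No cover costs less than 16.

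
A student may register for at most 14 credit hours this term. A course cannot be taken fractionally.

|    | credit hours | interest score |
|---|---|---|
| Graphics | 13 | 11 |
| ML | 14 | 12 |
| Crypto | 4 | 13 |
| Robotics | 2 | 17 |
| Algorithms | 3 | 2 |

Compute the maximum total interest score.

32

Robotics + Algorithms: credit hours 2 + 3 = 5 ≤ 14, interest score 17 + 2 = 19.
Crypto + Robotics + Algorithms: credit hours 4 + 2 + 3 = 9 ≤ 14, interest score 13 + 17 + 2 = 32.
Crypto + Robotics: credit hours 4 + 2 = 6 ≤ 14, interest score 13 + 17 = 30.
Best is Crypto, Robotics, and Algorithms with total interest score 32.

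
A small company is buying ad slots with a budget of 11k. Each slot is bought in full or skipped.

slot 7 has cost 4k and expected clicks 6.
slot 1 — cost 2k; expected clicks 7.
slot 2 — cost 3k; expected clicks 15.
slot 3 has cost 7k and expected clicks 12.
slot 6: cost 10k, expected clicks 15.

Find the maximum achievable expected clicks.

Treat it as a binary knapsack problem.
Take slot 7, slot 1, and slot 2: cost 4 + 2 + 3 = 9 ≤ 11, expected clicks 6 + 7 + 15 = 28.
No other feasible combination does better.

28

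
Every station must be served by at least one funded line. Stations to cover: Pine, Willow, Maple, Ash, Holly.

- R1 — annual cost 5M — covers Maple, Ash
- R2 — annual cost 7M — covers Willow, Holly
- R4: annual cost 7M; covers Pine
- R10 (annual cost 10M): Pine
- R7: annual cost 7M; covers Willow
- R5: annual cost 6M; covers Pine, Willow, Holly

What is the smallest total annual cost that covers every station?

Choose R1 and R5: together they cover Pine, Willow, Maple, Ash, Holly — every station.
Total annual cost: 5 + 6 = 11.
No cover costs less than 11.

11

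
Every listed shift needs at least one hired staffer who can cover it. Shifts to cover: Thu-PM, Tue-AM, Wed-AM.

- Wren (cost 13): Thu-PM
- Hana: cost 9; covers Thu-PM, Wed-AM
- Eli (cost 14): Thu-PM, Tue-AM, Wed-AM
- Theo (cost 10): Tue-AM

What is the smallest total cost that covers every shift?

This is an integer covering problem.
The greedy cost-per-new-shift heuristic would pick Hana and Theo for 19, but a cheaper cover exists.
Eli alone covers Thu-PM, Tue-AM, Wed-AM — every shift.
Total cost: 14.
No cover costs less than 14.

14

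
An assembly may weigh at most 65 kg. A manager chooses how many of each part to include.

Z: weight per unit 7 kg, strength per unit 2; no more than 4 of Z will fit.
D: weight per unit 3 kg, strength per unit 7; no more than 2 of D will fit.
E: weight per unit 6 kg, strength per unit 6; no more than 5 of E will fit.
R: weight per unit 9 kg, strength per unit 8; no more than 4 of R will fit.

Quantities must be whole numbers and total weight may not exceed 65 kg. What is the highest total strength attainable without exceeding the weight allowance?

68

This is a bounded integer knapsack.
Take 2×D, 5×E, and 3×R: weight 63 ≤ 65, strength 2·7 + 5·6 + 3·8 = 68.
D has the best ratio (7/3) and is taken to its limit of 2; remaining capacity is filled optimally with the others.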